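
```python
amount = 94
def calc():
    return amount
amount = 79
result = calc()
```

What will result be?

Step 1: amount is first set to 94, then reassigned to 79.
Step 2: calc() is called after the reassignment, so it looks up the current global amount = 79.
Step 3: result = 79

The answer is 79.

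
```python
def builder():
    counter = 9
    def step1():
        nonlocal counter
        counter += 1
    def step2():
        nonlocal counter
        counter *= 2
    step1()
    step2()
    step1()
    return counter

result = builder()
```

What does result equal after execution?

Step 1: counter = 9.
Step 2: step1(): counter = 9 + 1 = 10.
Step 3: step2(): counter = 10 * 2 = 20.
Step 4: step1(): counter = 20 + 1 = 21. result = 21

The answer is 21.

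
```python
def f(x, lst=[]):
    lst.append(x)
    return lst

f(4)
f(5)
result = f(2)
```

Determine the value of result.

Step 1: Mutable default argument gotcha! The list [] is created once.
Step 2: Each call appends to the SAME list: [4], [4, 5], [4, 5, 2].
Step 3: result = [4, 5, 2]

The answer is [4, 5, 2].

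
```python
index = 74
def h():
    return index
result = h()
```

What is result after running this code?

Step 1: index = 74 is defined in the global scope.
Step 2: h() looks up index. No local index exists, so Python checks the global scope via LEGB rule and finds index = 74.
Step 3: result = 74

The answer is 74.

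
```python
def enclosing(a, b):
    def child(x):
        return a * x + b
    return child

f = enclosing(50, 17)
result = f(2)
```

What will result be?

Step 1: enclosing(50, 17) captures a = 50, b = 17.
Step 2: f(2) computes 50 * 2 + 17 = 117.
Step 3: result = 117

The answer is 117.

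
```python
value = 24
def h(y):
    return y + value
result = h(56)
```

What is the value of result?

Step 1: value = 24 is defined globally.
Step 2: h(56) uses parameter y = 56 and looks up value from global scope = 24.
Step 3: result = 56 + 24 = 80

The answer is 80.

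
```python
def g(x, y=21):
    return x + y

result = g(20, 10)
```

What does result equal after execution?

Step 1: g(20, 10) overrides default y with 10.
Step 2: Returns 20 + 10 = 30.
Step 3: result = 30

The answer is 30.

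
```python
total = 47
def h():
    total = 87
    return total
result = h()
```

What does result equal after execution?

Step 1: Global total = 47.
Step 2: h() creates local total = 87, shadowing the global.
Step 3: Returns local total = 87. result = 87

The answer is 87.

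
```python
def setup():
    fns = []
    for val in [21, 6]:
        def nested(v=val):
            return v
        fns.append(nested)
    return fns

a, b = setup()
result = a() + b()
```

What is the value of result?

Step 1: Default argument v=val captures val at each iteration.
Step 2: a() returns 21 (captured at first iteration), b() returns 6 (captured at second).
Step 3: result = 21 + 6 = 27

The answer is 27.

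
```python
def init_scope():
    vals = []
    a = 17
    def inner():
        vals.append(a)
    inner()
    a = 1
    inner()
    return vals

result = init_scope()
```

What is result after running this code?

Step 1: a = 17. inner() appends current a to vals.
Step 2: First inner(): appends 17. Then a = 1.
Step 3: Second inner(): appends 1 (closure sees updated a). result = [17, 1]

The answer is [17, 1].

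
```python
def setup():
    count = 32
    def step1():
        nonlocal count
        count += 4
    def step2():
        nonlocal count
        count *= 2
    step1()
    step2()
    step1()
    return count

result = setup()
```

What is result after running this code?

Step 1: count = 32.
Step 2: step1(): count = 32 + 4 = 36.
Step 3: step2(): count = 36 * 2 = 72.
Step 4: step1(): count = 72 + 4 = 76. result = 76

The answer is 76.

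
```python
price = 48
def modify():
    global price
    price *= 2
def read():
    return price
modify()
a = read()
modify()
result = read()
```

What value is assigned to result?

Step 1: price = 48.
Step 2: First modify(): price = 48 * 2 = 96.
Step 3: Second modify(): price = 96 * 2 = 192.
Step 4: read() returns 192

The answer is 192.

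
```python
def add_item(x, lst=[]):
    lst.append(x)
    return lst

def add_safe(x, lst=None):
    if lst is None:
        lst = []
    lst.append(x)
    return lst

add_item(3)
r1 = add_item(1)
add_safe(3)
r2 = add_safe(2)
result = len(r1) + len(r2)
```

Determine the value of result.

Step 1: add_item shares mutable default: after 2 calls, lst = [3, 1], len = 2.
Step 2: add_safe creates fresh list each time: r2 = [2], len = 1.
Step 3: result = 2 + 1 = 3

The answer is 3.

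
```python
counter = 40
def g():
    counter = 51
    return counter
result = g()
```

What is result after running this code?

Step 1: Global counter = 40.
Step 2: g() creates local counter = 51, shadowing the global.
Step 3: Returns local counter = 51. result = 51

The answer is 51.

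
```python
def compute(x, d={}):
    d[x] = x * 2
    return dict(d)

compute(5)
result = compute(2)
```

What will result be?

Step 1: Mutable default dict is shared across calls.
Step 2: First call adds 5: 10. Second call adds 2: 4.
Step 3: result = {5: 10, 2: 4}

The answer is {5: 10, 2: 4}.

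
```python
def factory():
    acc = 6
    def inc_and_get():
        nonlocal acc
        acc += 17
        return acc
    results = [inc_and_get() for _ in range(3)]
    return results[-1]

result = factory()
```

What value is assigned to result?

Step 1: acc = 6.
Step 2: Three calls to inc_and_get(), each adding 17.
Step 3: Last value = 6 + 17 * 3 = 57

The answer is 57.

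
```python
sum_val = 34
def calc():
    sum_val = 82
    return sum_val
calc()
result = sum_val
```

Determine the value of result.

Step 1: Global sum_val = 34.
Step 2: calc() creates local sum_val = 82 (shadow, not modification).
Step 3: After calc() returns, global sum_val is unchanged. result = 34

The answer is 34.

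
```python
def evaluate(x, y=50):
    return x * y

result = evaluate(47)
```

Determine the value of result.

Step 1: evaluate(47) uses default y = 50.
Step 2: Returns 47 * 50 = 2350.
Step 3: result = 2350

The answer is 2350.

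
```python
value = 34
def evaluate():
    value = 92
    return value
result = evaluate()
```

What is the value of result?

Step 1: Global value = 34.
Step 2: evaluate() creates local value = 92, shadowing the global.
Step 3: Returns local value = 92. result = 92

The answer is 92.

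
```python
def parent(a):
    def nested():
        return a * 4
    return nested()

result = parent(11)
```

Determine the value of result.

Step 1: parent(11) binds parameter a = 11.
Step 2: nested() accesses a = 11 from enclosing scope.
Step 3: result = 11 * 4 = 44

The answer is 44.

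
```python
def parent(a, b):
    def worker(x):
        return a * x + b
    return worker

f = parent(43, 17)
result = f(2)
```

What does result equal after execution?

Step 1: parent(43, 17) captures a = 43, b = 17.
Step 2: f(2) computes 43 * 2 + 17 = 103.
Step 3: result = 103

The answer is 103.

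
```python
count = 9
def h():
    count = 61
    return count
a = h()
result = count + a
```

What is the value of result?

Step 1: Global count = 9. h() returns local count = 61.
Step 2: a = 61. Global count still = 9.
Step 3: result = 9 + 61 = 70

The answer is 70.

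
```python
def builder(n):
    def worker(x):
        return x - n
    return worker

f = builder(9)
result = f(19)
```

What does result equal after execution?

Step 1: builder(9) creates a closure capturing n = 9.
Step 2: f(19) computes 19 - 9 = 10.
Step 3: result = 10

The answer is 10.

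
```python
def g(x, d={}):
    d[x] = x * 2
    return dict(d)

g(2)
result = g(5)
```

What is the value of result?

Step 1: Mutable default dict is shared across calls.
Step 2: First call adds 2: 4. Second call adds 5: 10.
Step 3: result = {2: 4, 5: 10}

The answer is {2: 4, 5: 10}.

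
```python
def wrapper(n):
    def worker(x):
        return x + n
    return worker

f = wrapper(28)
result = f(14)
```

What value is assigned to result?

Step 1: wrapper(28) creates a closure that captures n = 28.
Step 2: f(14) calls the closure with x = 14, returning 14 + 28 = 42.
Step 3: result = 42

The answer is 42.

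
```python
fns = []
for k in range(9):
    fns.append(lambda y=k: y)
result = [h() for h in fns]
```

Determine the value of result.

Step 1: Default arg y=k captures k at each iteration.
Step 2: Each lambda has its own default: 0, 1, ..., 8.
Step 3: result = [0, 1, 2, 3, 4, 5, 6, 7, 8]

The answer is [0, 1, 2, 3, 4, 5, 6, 7, 8].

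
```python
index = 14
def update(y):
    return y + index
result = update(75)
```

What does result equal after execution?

Step 1: index = 14 is defined globally.
Step 2: update(75) uses parameter y = 75 and looks up index from global scope = 14.
Step 3: result = 75 + 14 = 89

The answer is 89.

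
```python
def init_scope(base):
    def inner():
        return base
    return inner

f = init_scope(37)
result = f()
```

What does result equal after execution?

Step 1: init_scope(37) creates closure capturing base = 37.
Step 2: f() returns the captured base = 37.
Step 3: result = 37

The answer is 37.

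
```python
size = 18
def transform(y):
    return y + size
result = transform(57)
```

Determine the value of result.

Step 1: size = 18 is defined globally.
Step 2: transform(57) uses parameter y = 57 and looks up size from global scope = 18.
Step 3: result = 57 + 18 = 75

The answer is 75.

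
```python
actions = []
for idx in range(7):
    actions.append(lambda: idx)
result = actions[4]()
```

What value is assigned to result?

Step 1: The loop creates 7 lambdas, all referencing the same variable idx.
Step 2: After the loop, idx = 6 (final value).
Step 3: actions[4]() looks up idx at call time and finds 6. This is the late binding gotcha. result = 6

The answer is 6.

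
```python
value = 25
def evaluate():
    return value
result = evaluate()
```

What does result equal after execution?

Step 1: value = 25 is defined in the global scope.
Step 2: evaluate() looks up value. No local value exists, so Python checks the global scope via LEGB rule and finds value = 25.
Step 3: result = 25

The answer is 25.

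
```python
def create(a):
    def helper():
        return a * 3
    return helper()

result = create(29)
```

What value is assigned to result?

Step 1: create(29) binds parameter a = 29.
Step 2: helper() accesses a = 29 from enclosing scope.
Step 3: result = 29 * 3 = 87

The answer is 87.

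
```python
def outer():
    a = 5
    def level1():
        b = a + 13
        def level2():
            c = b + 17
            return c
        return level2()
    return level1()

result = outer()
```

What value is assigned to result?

Step 1: a = 5. b = a + 13 = 18.
Step 2: c = b + 17 = 18 + 17 = 35.
Step 3: result = 35

The answer is 35.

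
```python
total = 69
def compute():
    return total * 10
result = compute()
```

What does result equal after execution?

Step 1: total = 69 is defined globally.
Step 2: compute() looks up total from global scope = 69, then computes 69 * 10 = 690.
Step 3: result = 690

The answer is 690.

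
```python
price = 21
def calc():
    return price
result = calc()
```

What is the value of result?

Step 1: price = 21 is defined in the global scope.
Step 2: calc() looks up price. No local price exists, so Python checks the global scope via LEGB rule and finds price = 21.
Step 3: result = 21

The answer is 21.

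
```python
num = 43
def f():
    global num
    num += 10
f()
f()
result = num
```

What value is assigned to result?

Step 1: num = 43.
Step 2: First f(): num = 43 + 10 = 53.
Step 3: Second f(): num = 53 + 10 = 63. result = 63

The answer is 63.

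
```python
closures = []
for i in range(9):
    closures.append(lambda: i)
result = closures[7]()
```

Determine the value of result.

Step 1: The loop creates 9 lambdas, all referencing the same variable i.
Step 2: After the loop, i = 8 (final value).
Step 3: closures[7]() looks up i at call time and finds 8. This is the late binding gotcha. result = 8

The answer is 8.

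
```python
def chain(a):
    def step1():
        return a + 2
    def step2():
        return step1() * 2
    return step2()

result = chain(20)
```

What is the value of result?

Step 1: chain(20) captures a = 20.
Step 2: step2() calls step1() which returns 20 + 2 = 22.
Step 3: step2() returns 22 * 2 = 44

The answer is 44.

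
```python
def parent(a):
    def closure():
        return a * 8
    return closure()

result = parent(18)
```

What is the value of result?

Step 1: parent(18) binds parameter a = 18.
Step 2: closure() accesses a = 18 from enclosing scope.
Step 3: result = 18 * 8 = 144

The answer is 144.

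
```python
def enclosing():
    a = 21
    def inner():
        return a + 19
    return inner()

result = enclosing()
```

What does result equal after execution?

Step 1: enclosing() defines a = 21.
Step 2: inner() reads a = 21 from enclosing scope, returns 21 + 19 = 40.
Step 3: result = 40

The answer is 40.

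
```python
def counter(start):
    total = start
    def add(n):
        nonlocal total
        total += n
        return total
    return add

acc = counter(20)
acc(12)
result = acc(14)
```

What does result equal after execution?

Step 1: counter(20) creates closure with total = 20.
Step 2: First acc(12): total = 20 + 12 = 32.
Step 3: Second acc(14): total = 32 + 14 = 46. result = 46

The answer is 46.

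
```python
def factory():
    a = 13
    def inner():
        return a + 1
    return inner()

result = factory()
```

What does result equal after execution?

Step 1: factory() defines a = 13.
Step 2: inner() reads a = 13 from enclosing scope, returns 13 + 1 = 14.
Step 3: result = 14

The answer is 14.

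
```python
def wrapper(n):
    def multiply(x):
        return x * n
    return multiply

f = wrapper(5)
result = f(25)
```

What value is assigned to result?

Step 1: wrapper(5) returns multiply closure with n = 5.
Step 2: f(25) computes 25 * 5 = 125.
Step 3: result = 125

The answer is 125.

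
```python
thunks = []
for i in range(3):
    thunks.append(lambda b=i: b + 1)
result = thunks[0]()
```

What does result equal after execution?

Step 1: Default argument b=i captures i's value at definition time.
Step 2: thunks[0] was defined when i = 0, so b defaults to 0.
Step 3: result = 0 + 1 = 1 (default arg fixes the late binding issue)

The answer is 1.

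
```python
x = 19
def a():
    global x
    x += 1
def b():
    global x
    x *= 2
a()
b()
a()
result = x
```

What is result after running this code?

Step 1: x = 19.
Step 2: a(): x = 19 + 1 = 20.
Step 3: b(): x = 20 * 2 = 40.
Step 4: a(): x = 40 + 1 = 41

The answer is 41.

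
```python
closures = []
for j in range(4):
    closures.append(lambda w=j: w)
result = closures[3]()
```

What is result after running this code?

Step 1: Default argument w=j captures j's value at each iteration.
Step 2: closures[3] captured w = 3 when j was 3.
Step 3: result = 3

The answer is 3.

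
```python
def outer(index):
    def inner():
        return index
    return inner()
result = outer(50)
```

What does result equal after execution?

Step 1: outer(50) binds parameter index = 50.
Step 2: inner() looks up index in enclosing scope and finds the parameter index = 50.
Step 3: result = 50

The answer is 50.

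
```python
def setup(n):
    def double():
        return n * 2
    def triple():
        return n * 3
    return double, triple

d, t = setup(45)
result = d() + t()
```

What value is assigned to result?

Step 1: Both closures capture the same n = 45.
Step 2: d() = 45 * 2 = 90, t() = 45 * 3 = 135.
Step 3: result = 90 + 135 = 225

The answer is 225.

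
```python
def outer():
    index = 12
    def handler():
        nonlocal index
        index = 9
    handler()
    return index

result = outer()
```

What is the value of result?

Step 1: outer() sets index = 12.
Step 2: handler() uses nonlocal to reassign index = 9.
Step 3: result = 9

The answer is 9.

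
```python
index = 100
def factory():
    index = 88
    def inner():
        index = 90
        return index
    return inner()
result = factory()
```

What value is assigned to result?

Step 1: Three scopes define index: global (100), factory (88), inner (90).
Step 2: inner() has its own local index = 90, which shadows both enclosing and global.
Step 3: result = 90 (local wins in LEGB)

The answer is 90.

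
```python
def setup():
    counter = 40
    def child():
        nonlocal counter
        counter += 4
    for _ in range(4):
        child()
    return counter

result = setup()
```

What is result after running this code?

Step 1: counter = 40.
Step 2: child() is called 4 times in a loop, each adding 4 via nonlocal.
Step 3: counter = 40 + 4 * 4 = 56

The answer is 56.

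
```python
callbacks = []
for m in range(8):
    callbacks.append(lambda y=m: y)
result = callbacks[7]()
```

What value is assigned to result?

Step 1: Default argument y=m captures m's value at each iteration.
Step 2: callbacks[7] captured y = 7 when m was 7.
Step 3: result = 7

The answer is 7.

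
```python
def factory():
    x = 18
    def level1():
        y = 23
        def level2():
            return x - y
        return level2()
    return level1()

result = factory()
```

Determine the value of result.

Step 1: x = 18 in factory. y = 23 in level1.
Step 2: level2() reads x = 18 and y = 23 from enclosing scopes.
Step 3: result = 18 - 23 = -5

The answer is -5.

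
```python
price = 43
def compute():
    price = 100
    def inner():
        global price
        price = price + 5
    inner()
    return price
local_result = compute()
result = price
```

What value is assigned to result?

Step 1: Global price = 43. compute() creates local price = 100.
Step 2: inner() declares global price and adds 5: global price = 43 + 5 = 48.
Step 3: compute() returns its local price = 100 (unaffected by inner).
Step 4: result = global price = 48

The answer is 48.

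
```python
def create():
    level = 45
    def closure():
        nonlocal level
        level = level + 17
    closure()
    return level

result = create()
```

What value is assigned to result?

Step 1: create() sets level = 45.
Step 2: closure() uses nonlocal to modify level in create's scope: level = 45 + 17 = 62.
Step 3: create() returns the modified level = 62

The answer is 62.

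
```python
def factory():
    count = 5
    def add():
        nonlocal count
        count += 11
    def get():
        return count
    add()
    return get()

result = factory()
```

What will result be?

Step 1: count = 5. add() modifies it via nonlocal, get() reads it.
Step 2: add() makes count = 5 + 11 = 16.
Step 3: get() returns 16. result = 16

The answer is 16.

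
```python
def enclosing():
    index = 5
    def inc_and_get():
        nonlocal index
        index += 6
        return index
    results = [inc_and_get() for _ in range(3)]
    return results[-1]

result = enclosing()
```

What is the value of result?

Step 1: index = 5.
Step 2: Three calls to inc_and_get(), each adding 6.
Step 3: Last value = 5 + 6 * 3 = 23

The answer is 23.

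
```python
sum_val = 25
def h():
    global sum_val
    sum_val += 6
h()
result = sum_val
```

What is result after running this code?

Step 1: sum_val = 25 globally.
Step 2: h() modifies global sum_val: sum_val += 6 = 31.
Step 3: result = 31

The answer is 31.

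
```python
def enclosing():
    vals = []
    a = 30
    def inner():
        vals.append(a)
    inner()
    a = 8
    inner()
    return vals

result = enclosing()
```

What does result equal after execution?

Step 1: a = 30. inner() appends current a to vals.
Step 2: First inner(): appends 30. Then a = 8.
Step 3: Second inner(): appends 8 (closure sees updated a). result = [30, 8]

The answer is [30, 8].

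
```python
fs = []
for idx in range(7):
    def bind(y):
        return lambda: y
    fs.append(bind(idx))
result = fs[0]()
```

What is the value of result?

Step 1: bind(idx) creates a new scope capturing y = idx at call time.
Step 2: fs[0] = bind(0), so its lambda captures y = 0.
Step 3: result = 0 (closure factory fixes late binding)

The answer is 0.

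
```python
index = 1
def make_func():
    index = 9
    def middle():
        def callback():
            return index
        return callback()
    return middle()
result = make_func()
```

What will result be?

Step 1: make_func() defines index = 9. middle() and callback() have no local index.
Step 2: callback() checks local (none), enclosing middle() (none), enclosing make_func() and finds index = 9.
Step 3: result = 9

The answer is 9.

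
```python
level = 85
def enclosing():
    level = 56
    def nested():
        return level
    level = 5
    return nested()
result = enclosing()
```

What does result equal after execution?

Step 1: enclosing() sets level = 56, then later level = 5.
Step 2: nested() is called after level is reassigned to 5. Closures capture variables by reference, not by value.
Step 3: result = 5

The answer is 5.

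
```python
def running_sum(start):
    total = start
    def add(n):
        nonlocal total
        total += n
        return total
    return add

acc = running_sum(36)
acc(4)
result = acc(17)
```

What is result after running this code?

Step 1: running_sum(36) creates closure with total = 36.
Step 2: First acc(4): total = 36 + 4 = 40.
Step 3: Second acc(17): total = 40 + 17 = 57. result = 57

The answer is 57.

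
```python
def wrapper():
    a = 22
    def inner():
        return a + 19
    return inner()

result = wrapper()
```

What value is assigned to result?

Step 1: wrapper() defines a = 22.
Step 2: inner() reads a = 22 from enclosing scope, returns 22 + 19 = 41.
Step 3: result = 41

The answer is 41.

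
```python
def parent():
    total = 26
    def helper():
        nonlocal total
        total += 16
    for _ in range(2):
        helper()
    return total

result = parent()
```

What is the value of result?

Step 1: total = 26.
Step 2: helper() is called 2 times in a loop, each adding 16 via nonlocal.
Step 3: total = 26 + 16 * 2 = 58

The answer is 58.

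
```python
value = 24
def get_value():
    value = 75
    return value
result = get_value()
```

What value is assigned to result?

Step 1: Global value = 24.
Step 2: get_value() creates local value = 75, shadowing the global.
Step 3: Returns local value = 75. result = 75

The answer is 75.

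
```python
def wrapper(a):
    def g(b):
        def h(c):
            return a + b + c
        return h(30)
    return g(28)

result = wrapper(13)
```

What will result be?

Step 1: a = 13, b = 28, c = 30 across three nested scopes.
Step 2: h() accesses all three via LEGB rule.
Step 3: result = 13 + 28 + 30 = 71

The answer is 71.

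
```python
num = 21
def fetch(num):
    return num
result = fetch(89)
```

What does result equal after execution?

Step 1: Global num = 21.
Step 2: fetch(89) takes parameter num = 89, which shadows the global.
Step 3: result = 89

The answer is 89.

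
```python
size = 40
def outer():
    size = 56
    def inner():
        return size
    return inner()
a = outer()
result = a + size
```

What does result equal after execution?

Step 1: outer() has local size = 56. inner() reads from enclosing.
Step 2: outer() returns 56. Global size = 40 unchanged.
Step 3: result = 56 + 40 = 96

The answer is 96.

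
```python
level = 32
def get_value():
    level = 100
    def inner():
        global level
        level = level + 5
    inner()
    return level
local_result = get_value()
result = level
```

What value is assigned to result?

Step 1: Global level = 32. get_value() creates local level = 100.
Step 2: inner() declares global level and adds 5: global level = 32 + 5 = 37.
Step 3: get_value() returns its local level = 100 (unaffected by inner).
Step 4: result = global level = 37

The answer is 37.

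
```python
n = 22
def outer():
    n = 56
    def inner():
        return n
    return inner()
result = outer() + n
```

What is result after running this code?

Step 1: Global n = 22. outer() shadows with n = 56.
Step 2: inner() returns enclosing n = 56. outer() = 56.
Step 3: result = 56 + global n (22) = 78

The answer is 78.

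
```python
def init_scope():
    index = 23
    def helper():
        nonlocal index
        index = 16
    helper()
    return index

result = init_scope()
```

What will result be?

Step 1: init_scope() sets index = 23.
Step 2: helper() uses nonlocal to reassign index = 16.
Step 3: result = 16

The answer is 16.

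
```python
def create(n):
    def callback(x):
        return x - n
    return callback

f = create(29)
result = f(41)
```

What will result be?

Step 1: create(29) creates a closure capturing n = 29.
Step 2: f(41) computes 41 - 29 = 12.
Step 3: result = 12

The answer is 12.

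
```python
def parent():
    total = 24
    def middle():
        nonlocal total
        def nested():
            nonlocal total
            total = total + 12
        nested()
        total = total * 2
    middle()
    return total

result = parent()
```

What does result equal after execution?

Step 1: total = 24.
Step 2: nested() adds 12: total = 24 + 12 = 36.
Step 3: middle() doubles: total = 36 * 2 = 72.
Step 4: result = 72

The answer is 72.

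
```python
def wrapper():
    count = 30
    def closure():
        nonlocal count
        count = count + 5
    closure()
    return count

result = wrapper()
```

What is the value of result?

Step 1: wrapper() sets count = 30.
Step 2: closure() uses nonlocal to modify count in wrapper's scope: count = 30 + 5 = 35.
Step 3: wrapper() returns the modified count = 35

The answer is 35.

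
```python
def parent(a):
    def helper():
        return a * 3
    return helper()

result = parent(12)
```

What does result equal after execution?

Step 1: parent(12) binds parameter a = 12.
Step 2: helper() accesses a = 12 from enclosing scope.
Step 3: result = 12 * 3 = 36

The answer is 36.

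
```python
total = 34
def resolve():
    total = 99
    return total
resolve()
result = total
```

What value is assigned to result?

Step 1: total = 34 globally.
Step 2: resolve() creates a LOCAL total = 99 (no global keyword!).
Step 3: The global total is unchanged. result = 34

The answer is 34.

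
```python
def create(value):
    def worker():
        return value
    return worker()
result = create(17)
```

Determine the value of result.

Step 1: create(17) binds parameter value = 17.
Step 2: worker() looks up value in enclosing scope and finds the parameter value = 17.
Step 3: result = 17

The answer is 17.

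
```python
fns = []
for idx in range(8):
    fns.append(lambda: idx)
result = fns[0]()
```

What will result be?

Step 1: The loop creates 8 lambdas, all referencing the same variable idx.
Step 2: After the loop, idx = 7 (final value).
Step 3: fns[0]() looks up idx at call time and finds 7. This is the late binding gotcha. result = 7

The answer is 7.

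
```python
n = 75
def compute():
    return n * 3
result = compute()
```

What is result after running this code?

Step 1: n = 75 is defined globally.
Step 2: compute() looks up n from global scope = 75, then computes 75 * 3 = 225.
Step 3: result = 225

The answer is 225.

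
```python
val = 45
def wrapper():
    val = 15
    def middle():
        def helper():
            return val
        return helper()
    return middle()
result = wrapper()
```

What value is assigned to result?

Step 1: wrapper() defines val = 15. middle() and helper() have no local val.
Step 2: helper() checks local (none), enclosing middle() (none), enclosing wrapper() and finds val = 15.
Step 3: result = 15

The answer is 15.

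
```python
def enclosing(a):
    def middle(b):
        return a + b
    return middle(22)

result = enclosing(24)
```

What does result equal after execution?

Step 1: enclosing(24) passes a = 24.
Step 2: middle(22) has b = 22, reads a = 24 from enclosing.
Step 3: result = 24 + 22 = 46

The answer is 46.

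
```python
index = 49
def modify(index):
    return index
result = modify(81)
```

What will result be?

Step 1: Global index = 49.
Step 2: modify(81) takes parameter index = 81, which shadows the global.
Step 3: result = 81

The answer is 81.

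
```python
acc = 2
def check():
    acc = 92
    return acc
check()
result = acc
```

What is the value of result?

Step 1: acc = 2 globally.
Step 2: check() creates a LOCAL acc = 92 (no global keyword!).
Step 3: The global acc is unchanged. result = 2

The answer is 2.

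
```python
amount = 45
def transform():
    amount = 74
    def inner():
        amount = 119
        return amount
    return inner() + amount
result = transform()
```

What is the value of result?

Step 1: transform() has local amount = 74. inner() has local amount = 119.
Step 2: inner() returns its local amount = 119.
Step 3: transform() returns 119 + its own amount (74) = 193

The answer is 193.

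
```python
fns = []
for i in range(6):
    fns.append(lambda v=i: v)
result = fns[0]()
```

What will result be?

Step 1: Default argument v=i captures i's value at each iteration.
Step 2: fns[0] captured v = 0 when i was 0.
Step 3: result = 0

The answer is 0.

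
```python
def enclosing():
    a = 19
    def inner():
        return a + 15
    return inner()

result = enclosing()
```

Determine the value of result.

Step 1: enclosing() defines a = 19.
Step 2: inner() reads a = 19 from enclosing scope, returns 19 + 15 = 34.
Step 3: result = 34

The answer is 34.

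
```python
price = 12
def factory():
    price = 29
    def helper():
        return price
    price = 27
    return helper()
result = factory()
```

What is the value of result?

Step 1: factory() sets price = 29, then later price = 27.
Step 2: helper() is called after price is reassigned to 27. Closures capture variables by reference, not by value.
Step 3: result = 27

The answer is 27.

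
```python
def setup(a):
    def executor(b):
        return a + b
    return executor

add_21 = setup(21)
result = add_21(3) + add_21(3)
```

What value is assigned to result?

Step 1: add_21 captures a = 21.
Step 2: add_21(3) = 21 + 3 = 24, called twice.
Step 3: result = 24 + 24 = 48

The answer is 48.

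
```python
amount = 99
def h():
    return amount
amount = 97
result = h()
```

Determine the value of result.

Step 1: amount is first set to 99, then reassigned to 97.
Step 2: h() is called after the reassignment, so it looks up the current global amount = 97.
Step 3: result = 97

The answer is 97.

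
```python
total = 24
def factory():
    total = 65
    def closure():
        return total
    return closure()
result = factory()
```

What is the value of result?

Step 1: total = 24 globally, but factory() defines total = 65 locally.
Step 2: closure() looks up total. Not in local scope, so checks enclosing scope (factory) and finds total = 65.
Step 3: result = 65

The answer is 65.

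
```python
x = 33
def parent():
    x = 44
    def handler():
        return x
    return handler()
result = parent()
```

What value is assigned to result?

Step 1: x = 33 globally, but parent() defines x = 44 locally.
Step 2: handler() looks up x. Not in local scope, so checks enclosing scope (parent) and finds x = 44.
Step 3: result = 44

The answer is 44.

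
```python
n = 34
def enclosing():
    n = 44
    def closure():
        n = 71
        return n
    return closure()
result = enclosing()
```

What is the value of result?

Step 1: Three scopes define n: global (34), enclosing (44), closure (71).
Step 2: closure() has its own local n = 71, which shadows both enclosing and global.
Step 3: result = 71 (local wins in LEGB)

The answer is 71.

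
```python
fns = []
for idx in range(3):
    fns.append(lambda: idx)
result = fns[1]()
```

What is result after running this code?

Step 1: The loop creates 3 lambdas, all referencing the same variable idx.
Step 2: After the loop, idx = 2 (final value).
Step 3: fns[1]() looks up idx at call time and finds 2. This is the late binding gotcha. result = 2

The answer is 2.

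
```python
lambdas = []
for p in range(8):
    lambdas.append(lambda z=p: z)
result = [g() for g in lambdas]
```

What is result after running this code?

Step 1: Default arg z=p captures p at each iteration.
Step 2: Each lambda has its own default: 0, 1, ..., 7.
Step 3: result = [0, 1, 2, 3, 4, 5, 6, 7]

The answer is [0, 1, 2, 3, 4, 5, 6, 7].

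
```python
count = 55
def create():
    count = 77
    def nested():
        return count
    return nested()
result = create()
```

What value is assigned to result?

Step 1: count = 55 globally, but create() defines count = 77 locally.
Step 2: nested() looks up count. Not in local scope, so checks enclosing scope (create) and finds count = 77.
Step 3: result = 77

The answer is 77.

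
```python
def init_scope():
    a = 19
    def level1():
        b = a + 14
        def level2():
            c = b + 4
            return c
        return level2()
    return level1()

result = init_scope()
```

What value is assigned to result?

Step 1: a = 19. b = a + 14 = 33.
Step 2: c = b + 4 = 33 + 4 = 37.
Step 3: result = 37

The answer is 37.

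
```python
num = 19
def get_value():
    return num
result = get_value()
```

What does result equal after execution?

Step 1: num = 19 is defined in the global scope.
Step 2: get_value() looks up num. No local num exists, so Python checks the global scope via LEGB rule and finds num = 19.
Step 3: result = 19

The answer is 19.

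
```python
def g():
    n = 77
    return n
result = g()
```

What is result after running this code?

Step 1: g() defines n = 77 in its local scope.
Step 2: return n finds the local variable n = 77.
Step 3: result = 77

The answer is 77.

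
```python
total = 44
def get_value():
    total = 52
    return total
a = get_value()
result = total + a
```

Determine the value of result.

Step 1: Global total = 44. get_value() returns local total = 52.
Step 2: a = 52. Global total still = 44.
Step 3: result = 44 + 52 = 96

The answer is 96.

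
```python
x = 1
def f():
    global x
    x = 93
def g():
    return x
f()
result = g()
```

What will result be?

Step 1: x = 1.
Step 2: f() sets global x = 93.
Step 3: g() reads global x = 93. result = 93

The answer is 93.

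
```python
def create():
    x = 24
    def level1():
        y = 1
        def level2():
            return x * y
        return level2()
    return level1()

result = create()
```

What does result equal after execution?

Step 1: x = 24 in create. y = 1 in level1.
Step 2: level2() reads x = 24 and y = 1 from enclosing scopes.
Step 3: result = 24 * 1 = 24

The answer is 24.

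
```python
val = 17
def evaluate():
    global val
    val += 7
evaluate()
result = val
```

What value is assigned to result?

Step 1: val = 17 globally.
Step 2: evaluate() modifies global val: val += 7 = 24.
Step 3: result = 24

The answer is 24.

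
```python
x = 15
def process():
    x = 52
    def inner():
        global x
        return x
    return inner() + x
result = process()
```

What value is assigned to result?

Step 1: Global x = 15. process() shadows with local x = 52.
Step 2: inner() uses global keyword, so inner() returns global x = 15.
Step 3: process() returns 15 + 52 = 67

The answer is 67.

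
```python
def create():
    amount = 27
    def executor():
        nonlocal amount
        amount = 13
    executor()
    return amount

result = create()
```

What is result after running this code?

Step 1: create() sets amount = 27.
Step 2: executor() uses nonlocal to reassign amount = 13.
Step 3: result = 13

The answer is 13.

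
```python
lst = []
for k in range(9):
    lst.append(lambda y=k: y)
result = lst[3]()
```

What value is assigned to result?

Step 1: Default argument y=k captures k's value at each iteration.
Step 2: lst[3] captured y = 3 when k was 3.
Step 3: result = 3

The answer is 3.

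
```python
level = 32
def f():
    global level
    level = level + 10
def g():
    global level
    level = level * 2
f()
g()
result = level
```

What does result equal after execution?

Step 1: level = 32.
Step 2: f() adds 10: level = 32 + 10 = 42.
Step 3: g() doubles: level = 42 * 2 = 84.
Step 4: result = 84

The answer is 84.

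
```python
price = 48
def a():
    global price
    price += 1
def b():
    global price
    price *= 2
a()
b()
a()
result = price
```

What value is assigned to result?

Step 1: price = 48.
Step 2: a(): price = 48 + 1 = 49.
Step 3: b(): price = 49 * 2 = 98.
Step 4: a(): price = 98 + 1 = 99

The answer is 99.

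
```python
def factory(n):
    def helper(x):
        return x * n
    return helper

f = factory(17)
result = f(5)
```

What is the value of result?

Step 1: factory(17) creates a closure capturing n = 17.
Step 2: f(5) computes 5 * 17 = 85.
Step 3: result = 85

The answer is 85.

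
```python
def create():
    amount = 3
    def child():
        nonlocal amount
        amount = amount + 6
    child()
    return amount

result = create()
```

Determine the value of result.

Step 1: create() sets amount = 3.
Step 2: child() uses nonlocal to modify amount in create's scope: amount = 3 + 6 = 9.
Step 3: create() returns the modified amount = 9

The answer is 9.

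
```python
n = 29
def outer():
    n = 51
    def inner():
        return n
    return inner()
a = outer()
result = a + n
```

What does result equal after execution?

Step 1: outer() has local n = 51. inner() reads from enclosing.
Step 2: outer() returns 51. Global n = 29 unchanged.
Step 3: result = 51 + 29 = 80

The answer is 80.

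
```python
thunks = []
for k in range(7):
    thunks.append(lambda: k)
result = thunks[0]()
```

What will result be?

Step 1: The loop creates 7 lambdas, all referencing the same variable k.
Step 2: After the loop, k = 6 (final value).
Step 3: thunks[0]() looks up k at call time and finds 6. This is the late binding gotcha. result = 6

The answer is 6.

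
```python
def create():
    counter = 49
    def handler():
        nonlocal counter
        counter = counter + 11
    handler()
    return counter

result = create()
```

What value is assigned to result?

Step 1: create() sets counter = 49.
Step 2: handler() uses nonlocal to modify counter in create's scope: counter = 49 + 11 = 60.
Step 3: create() returns the modified counter = 60

The answer is 60.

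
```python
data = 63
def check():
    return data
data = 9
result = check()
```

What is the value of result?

Step 1: data is first set to 63, then reassigned to 9.
Step 2: check() is called after the reassignment, so it looks up the current global data = 9.
Step 3: result = 9

The answer is 9.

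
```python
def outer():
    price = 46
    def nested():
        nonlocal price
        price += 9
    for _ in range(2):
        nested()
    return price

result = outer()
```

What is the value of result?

Step 1: price = 46.
Step 2: nested() is called 2 times in a loop, each adding 9 via nonlocal.
Step 3: price = 46 + 9 * 2 = 64

The answer is 64.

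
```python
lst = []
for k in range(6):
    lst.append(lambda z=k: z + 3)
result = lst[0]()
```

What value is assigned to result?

Step 1: Default argument z=k captures k's value at definition time.
Step 2: lst[0] was defined when k = 0, so z defaults to 0.
Step 3: result = 0 + 3 = 3 (default arg fixes the late binding issue)

The answer is 3.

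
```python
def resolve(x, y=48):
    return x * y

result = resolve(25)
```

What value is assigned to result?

Step 1: resolve(25) uses default y = 48.
Step 2: Returns 25 * 48 = 1200.
Step 3: result = 1200

The answer is 1200.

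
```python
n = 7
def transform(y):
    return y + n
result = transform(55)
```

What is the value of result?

Step 1: n = 7 is defined globally.
Step 2: transform(55) uses parameter y = 55 and looks up n from global scope = 7.
Step 3: result = 55 + 7 = 62

The answer is 62.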